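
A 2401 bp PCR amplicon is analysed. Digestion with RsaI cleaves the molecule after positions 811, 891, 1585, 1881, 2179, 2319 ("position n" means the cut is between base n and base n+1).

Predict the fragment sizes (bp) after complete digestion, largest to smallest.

Linear molecule, 6 cuts → 7 fragments:
  811 − 0 = 811 bp
  891 − 811 = 80 bp
  1585 − 891 = 694 bp
  1881 − 1585 = 296 bp
  2179 − 1881 = 298 bp
  2319 − 2179 = 140 bp
  2401 − 2319 = 82 bp
Sorted largest to smallest: 811, 694, 298, 296, 140, 82, 80 bp.

811, 694, 298, 296, 140, 82, 80 bp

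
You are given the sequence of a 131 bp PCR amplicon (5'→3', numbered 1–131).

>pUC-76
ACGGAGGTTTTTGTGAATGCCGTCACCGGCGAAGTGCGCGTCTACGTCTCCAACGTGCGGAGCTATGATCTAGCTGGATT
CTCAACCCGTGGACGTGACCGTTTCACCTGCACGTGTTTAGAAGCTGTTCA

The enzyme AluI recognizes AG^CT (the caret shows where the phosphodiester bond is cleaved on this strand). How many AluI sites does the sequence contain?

3

AGCT occurs starting at positions 61, 72, 123.
AluI cuts at 3 sites.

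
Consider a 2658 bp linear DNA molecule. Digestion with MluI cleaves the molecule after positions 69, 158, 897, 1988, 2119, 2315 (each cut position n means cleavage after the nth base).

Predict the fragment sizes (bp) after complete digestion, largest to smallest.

Linear molecule, 6 cuts → 7 fragments:
  69 − 0 = 69 bp
  158 − 69 = 89 bp
  897 − 158 = 739 bp
  1988 − 897 = 1091 bp
  2119 − 1988 = 131 bp
  2315 − 2119 = 196 bp
  2658 − 2315 = 343 bp
Sorted largest to smallest: 1091, 739, 343, 196, 131, 89, 69 bp.

1091, 739, 343, 196, 131, 89, 69 bp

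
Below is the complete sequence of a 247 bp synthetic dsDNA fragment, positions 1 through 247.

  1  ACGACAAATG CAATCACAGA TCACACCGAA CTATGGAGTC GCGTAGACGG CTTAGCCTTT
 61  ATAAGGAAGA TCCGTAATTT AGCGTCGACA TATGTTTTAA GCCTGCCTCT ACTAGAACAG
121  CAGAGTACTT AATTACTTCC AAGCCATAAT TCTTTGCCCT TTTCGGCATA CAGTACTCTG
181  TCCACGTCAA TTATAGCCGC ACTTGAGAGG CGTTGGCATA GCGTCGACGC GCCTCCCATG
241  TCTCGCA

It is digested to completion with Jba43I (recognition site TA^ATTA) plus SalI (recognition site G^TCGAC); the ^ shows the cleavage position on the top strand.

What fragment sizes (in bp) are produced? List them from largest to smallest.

92, 84, 47, 24 bp

The Jba43I site (TAATTA) starts at position 130.
Jba43I cuts after base 2 of each site, so after position 131.
SalI sites (GTCGAC) start at positions 84, 223.
SalI cuts after the first base of each site, so after positions 84, 223.
Combined cut positions: 84, 131, 223.
Linear molecule, 3 cuts → 4 fragments:
  1–84 → 84 bp
  85–131 → 47 bp
  132–223 → 92 bp
  224–247 → 24 bp
Sorted largest to smallest: 92, 84, 47, 24 bp.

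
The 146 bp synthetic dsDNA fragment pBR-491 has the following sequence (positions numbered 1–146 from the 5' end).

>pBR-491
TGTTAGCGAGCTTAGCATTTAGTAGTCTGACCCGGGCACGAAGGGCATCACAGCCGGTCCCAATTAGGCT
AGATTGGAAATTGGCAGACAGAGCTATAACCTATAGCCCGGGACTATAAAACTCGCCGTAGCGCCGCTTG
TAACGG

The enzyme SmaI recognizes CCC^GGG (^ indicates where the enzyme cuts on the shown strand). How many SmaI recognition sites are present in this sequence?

2

CCCGGG occurs starting at positions 31, 107.
SmaI cuts at 2 sites.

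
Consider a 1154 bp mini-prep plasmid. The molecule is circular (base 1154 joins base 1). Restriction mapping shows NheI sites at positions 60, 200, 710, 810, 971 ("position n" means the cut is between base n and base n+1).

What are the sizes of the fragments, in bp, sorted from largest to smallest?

Circular molecule, 5 cuts → 5 fragments:
  200 − 60 = 140 bp
  710 − 200 = 510 bp
  810 − 710 = 100 bp
  971 − 810 = 161 bp
  wrap: 1154 − 971 + 60 = 243 bp
Sorted largest to smallest: 510, 243, 161, 140, 100 bp.

510, 243, 161, 140, 100 bp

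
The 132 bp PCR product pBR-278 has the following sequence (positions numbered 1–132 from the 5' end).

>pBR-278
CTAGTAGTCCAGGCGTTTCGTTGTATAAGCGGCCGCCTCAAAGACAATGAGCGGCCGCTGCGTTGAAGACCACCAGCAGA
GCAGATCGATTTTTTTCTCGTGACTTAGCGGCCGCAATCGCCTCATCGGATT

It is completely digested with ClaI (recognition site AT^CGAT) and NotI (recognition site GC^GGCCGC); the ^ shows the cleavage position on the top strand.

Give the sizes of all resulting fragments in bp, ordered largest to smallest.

The ClaI site (ATCGAT) starts at position 85.
ClaI cuts after base 2 of each site, so after position 86.
NotI sites (GCGGCCGC) start at positions 29, 51, 108.
NotI cuts after base 2 of each site, so after positions 30, 52, 109.
Combined cut positions: 30, 52, 86, 109.
Linear molecule, 4 cuts → 5 fragments:
  1–30 → 30 bp
  31–52 → 22 bp
  53–86 → 34 bp
  87–109 → 23 bp
  110–132 → 23 bp
Sorted largest to smallest: 34, 30, 23, 23, 22 bp.

34, 30, 23, 23, 22 bp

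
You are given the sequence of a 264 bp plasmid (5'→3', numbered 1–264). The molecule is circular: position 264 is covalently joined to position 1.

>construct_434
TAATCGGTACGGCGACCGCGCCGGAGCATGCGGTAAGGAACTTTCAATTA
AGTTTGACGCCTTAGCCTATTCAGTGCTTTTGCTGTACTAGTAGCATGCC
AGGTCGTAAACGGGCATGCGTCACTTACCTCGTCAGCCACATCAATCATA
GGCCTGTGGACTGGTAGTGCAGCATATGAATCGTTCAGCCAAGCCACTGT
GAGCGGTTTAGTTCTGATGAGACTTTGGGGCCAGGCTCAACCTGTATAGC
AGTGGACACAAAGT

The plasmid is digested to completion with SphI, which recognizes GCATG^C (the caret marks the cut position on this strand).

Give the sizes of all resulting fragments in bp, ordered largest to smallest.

176, 68, 20 bp

SphI sites (GCATGC) start at positions 26, 94, 114.
SphI cuts after base 5 of each site (before the last base), so after positions 30, 98, 118.
Circular molecule, 3 cuts → 3 fragments:
  31–98 → 68 bp
  99–118 → 20 bp
  119–264 then 1–30 → 146 + 30 = 176 bp
Sorted largest to smallest: 176, 68, 20 bp.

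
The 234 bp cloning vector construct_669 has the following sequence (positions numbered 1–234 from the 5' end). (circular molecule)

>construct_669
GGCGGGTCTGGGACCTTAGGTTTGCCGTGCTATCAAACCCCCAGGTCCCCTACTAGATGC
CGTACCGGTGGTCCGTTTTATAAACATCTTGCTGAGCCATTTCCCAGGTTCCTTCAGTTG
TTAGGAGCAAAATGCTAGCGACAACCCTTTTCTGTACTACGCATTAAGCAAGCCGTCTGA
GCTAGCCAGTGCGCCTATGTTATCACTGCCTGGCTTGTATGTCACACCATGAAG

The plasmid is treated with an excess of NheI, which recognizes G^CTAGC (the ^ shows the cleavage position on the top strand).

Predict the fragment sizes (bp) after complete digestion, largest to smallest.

NheI sites (GCTAGC) start at positions 134, 181.
NheI cuts after the first base of each site, so after positions 134, 181.
Circular molecule, 2 cuts → 2 fragments:
  135–181 → 47 bp
  182–234 then 1–134 → 53 + 134 = 187 bp
Sorted largest to smallest: 187, 47 bp.

187, 47 bp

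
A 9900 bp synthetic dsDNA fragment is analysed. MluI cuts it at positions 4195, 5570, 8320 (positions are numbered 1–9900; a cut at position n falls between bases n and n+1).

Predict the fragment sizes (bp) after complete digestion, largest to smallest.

Linear molecule, 3 cuts → 4 fragments:
  4195 − 0 = 4195 bp
  5570 − 4195 = 1375 bp
  8320 − 5570 = 2750 bp
  9900 − 8320 = 1580 bp
Sorted largest to smallest: 4195, 2750, 1580, 1375 bp.

4195, 2750, 1580, 1375 bp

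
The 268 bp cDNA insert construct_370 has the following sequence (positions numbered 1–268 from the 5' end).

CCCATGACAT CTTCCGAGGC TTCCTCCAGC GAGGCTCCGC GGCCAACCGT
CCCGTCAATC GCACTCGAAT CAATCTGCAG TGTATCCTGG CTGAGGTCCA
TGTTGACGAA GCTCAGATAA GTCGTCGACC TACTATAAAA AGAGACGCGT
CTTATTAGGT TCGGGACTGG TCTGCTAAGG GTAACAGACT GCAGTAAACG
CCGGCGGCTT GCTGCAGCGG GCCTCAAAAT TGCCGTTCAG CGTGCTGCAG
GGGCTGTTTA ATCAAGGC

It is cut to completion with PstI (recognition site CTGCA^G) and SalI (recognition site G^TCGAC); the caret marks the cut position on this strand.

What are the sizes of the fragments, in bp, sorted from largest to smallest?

79, 69, 45, 33, 23, 19 bp

PstI sites (CTGCAG) start at positions 75, 189, 212, 245.
PstI cuts after base 5 of each site (before the last base), so after positions 79, 193, 216, 249.
The SalI site (GTCGAC) starts at position 124.
SalI cuts after the first base of each site, so after position 124.
Combined cut positions: 79, 124, 193, 216, 249.
Linear molecule, 5 cuts → 6 fragments:
  1–79 → 79 bp
  80–124 → 45 bp
  125–193 → 69 bp
  194–216 → 23 bp
  217–249 → 33 bp
  250–268 → 19 bp
Sorted largest to smallest: 79, 69, 45, 33, 23, 19 bp.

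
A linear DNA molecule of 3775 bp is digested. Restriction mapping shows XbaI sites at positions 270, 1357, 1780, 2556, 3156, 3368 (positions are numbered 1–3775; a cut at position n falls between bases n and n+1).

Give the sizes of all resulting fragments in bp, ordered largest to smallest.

Linear molecule, 6 cuts → 7 fragments:
  270 − 0 = 270 bp
  1357 − 270 = 1087 bp
  1780 − 1357 = 423 bp
  2556 − 1780 = 776 bp
  3156 − 2556 = 600 bp
  3368 − 3156 = 212 bp
  3775 − 3368 = 407 bp
Sorted largest to smallest: 1087, 776, 600, 423, 407, 270, 212 bp.

1087, 776, 600, 423, 407, 270, 212 bp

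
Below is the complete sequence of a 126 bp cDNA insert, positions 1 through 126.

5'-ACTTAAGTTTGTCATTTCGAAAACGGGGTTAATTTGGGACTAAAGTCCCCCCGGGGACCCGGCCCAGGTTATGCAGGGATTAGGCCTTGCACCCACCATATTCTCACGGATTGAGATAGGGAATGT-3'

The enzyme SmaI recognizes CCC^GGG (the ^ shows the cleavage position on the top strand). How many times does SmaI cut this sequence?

CCCGGG occurs starting at position 50.
SmaI cuts at 1 site.

1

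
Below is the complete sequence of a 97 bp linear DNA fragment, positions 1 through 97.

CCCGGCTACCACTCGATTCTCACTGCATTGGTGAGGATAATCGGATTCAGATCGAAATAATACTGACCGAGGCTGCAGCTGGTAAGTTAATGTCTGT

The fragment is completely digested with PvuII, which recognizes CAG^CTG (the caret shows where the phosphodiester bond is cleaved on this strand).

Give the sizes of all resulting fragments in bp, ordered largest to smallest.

78, 19 bp

The PvuII site (CAGCTG) starts at position 76.
PvuII cuts after base 3 of each site, so after position 78.
Linear molecule, 1 cut → 2 fragments:
  1–78 → 78 bp
  79–97 → 19 bp
Sorted largest to smallest: 78, 19 bp.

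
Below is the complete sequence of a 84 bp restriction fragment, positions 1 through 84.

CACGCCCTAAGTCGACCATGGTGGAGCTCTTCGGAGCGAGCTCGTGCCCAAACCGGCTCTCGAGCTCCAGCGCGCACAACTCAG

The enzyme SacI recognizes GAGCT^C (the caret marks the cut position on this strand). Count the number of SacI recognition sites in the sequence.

3

GAGCTC occurs starting at positions 24, 38, 62.
SacI cuts at 3 sites.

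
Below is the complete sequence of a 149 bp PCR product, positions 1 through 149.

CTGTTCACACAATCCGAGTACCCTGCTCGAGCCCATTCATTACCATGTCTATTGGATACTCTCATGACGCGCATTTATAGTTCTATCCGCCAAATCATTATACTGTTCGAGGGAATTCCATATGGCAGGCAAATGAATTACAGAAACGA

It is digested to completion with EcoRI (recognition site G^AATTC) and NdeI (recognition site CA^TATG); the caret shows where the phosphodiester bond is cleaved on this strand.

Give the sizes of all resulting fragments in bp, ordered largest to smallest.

113, 29, 7 bp

The EcoRI site (GAATTC) starts at position 113.
EcoRI cuts after the first base of each site, so after position 113.
The NdeI site (CATATG) starts at position 119.
NdeI cuts after base 2 of each site, so after position 120.
Combined cut positions: 113, 120.
Linear molecule, 2 cuts → 3 fragments:
  1–113 → 113 bp
  114–120 → 7 bp
  121–149 → 29 bp
Sorted largest to smallest: 113, 29, 7 bp.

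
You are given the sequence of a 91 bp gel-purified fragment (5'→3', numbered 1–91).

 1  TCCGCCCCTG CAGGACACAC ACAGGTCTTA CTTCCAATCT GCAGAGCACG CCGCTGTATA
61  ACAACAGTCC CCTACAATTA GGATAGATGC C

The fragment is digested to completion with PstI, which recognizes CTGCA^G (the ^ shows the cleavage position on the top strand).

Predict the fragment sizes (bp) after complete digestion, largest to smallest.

PstI sites (CTGCAG) start at positions 8, 39.
PstI cuts after base 5 of each site (before the last base), so after positions 12, 43.
Linear molecule, 2 cuts → 3 fragments:
  1–12 → 12 bp
  13–43 → 31 bp
  44–91 → 48 bp
Sorted largest to smallest: 48, 31, 12 bp.

48, 31, 12 bp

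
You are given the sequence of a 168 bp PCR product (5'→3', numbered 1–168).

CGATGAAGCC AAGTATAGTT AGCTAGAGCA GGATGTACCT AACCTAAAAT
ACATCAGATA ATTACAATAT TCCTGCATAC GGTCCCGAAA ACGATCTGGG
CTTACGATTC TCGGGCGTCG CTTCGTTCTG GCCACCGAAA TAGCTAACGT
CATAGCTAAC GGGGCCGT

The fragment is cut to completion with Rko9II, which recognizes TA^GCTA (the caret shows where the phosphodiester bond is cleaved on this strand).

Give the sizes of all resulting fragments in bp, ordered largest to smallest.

121, 21, 14, 12 bp

Rko9II sites (TAGCTA) start at positions 20, 141, 153.
Rko9II cuts after base 2 of each site, so after positions 21, 142, 154.
Linear molecule, 3 cuts → 4 fragments:
  1–21 → 21 bp
  22–142 → 121 bp
  143–154 → 12 bp
  155–168 → 14 bp
Sorted largest to smallest: 121, 21, 14, 12 bp.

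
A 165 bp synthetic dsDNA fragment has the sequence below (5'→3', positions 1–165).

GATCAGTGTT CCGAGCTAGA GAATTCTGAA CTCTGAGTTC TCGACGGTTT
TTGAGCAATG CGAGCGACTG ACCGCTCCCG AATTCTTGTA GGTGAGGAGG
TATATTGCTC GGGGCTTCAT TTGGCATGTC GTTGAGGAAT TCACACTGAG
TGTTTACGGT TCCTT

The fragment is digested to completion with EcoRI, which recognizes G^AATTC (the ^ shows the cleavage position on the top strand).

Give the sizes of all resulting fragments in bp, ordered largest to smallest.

59, 57, 28, 21 bp

EcoRI sites (GAATTC) start at positions 21, 80, 137.
EcoRI cuts after the first base of each site, so after positions 21, 80, 137.
Linear molecule, 3 cuts → 4 fragments:
  1–21 → 21 bp
  22–80 → 59 bp
  81–137 → 57 bp
  138–165 → 28 bp
Sorted largest to smallest: 59, 57, 28, 21 bp.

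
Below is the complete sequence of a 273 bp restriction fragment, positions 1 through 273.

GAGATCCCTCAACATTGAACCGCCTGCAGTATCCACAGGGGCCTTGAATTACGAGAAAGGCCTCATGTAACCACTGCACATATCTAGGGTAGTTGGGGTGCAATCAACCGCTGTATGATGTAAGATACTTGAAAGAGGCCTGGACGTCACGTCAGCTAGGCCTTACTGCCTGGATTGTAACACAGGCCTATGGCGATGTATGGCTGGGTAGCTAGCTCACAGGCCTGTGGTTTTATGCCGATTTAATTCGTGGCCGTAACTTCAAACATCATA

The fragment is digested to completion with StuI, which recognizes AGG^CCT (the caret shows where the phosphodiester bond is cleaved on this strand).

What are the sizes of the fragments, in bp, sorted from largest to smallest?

StuI sites (AGGCCT) start at positions 58, 136, 158, 184, 221.
StuI cuts after base 3 of each site, so after positions 60, 138, 160, 186, 223.
Linear molecule, 5 cuts → 6 fragments:
  1–60 → 60 bp
  61–138 → 78 bp
  139–160 → 22 bp
  161–186 → 26 bp
  187–223 → 37 bp
  224–273 → 50 bp
Sorted largest to smallest: 78, 60, 50, 37, 26, 22 bp.

78, 60, 50, 37, 26, 22 bp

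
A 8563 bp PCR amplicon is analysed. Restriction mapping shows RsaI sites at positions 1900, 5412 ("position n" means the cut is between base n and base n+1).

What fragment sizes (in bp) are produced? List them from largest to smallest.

3512, 3151, 1900 bp

Linear molecule, 2 cuts → 3 fragments:
  1900 − 0 = 1900 bp
  5412 − 1900 = 3512 bp
  8563 − 5412 = 3151 bp
Sorted largest to smallest: 3512, 3151, 1900 bp.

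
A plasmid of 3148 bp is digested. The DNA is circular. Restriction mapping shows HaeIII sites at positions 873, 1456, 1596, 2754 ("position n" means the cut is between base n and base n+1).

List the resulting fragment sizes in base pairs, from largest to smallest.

1267, 1158, 583, 140 bp

Circular molecule, 4 cuts → 4 fragments:
  1456 − 873 = 583 bp
  1596 − 1456 = 140 bp
  2754 − 1596 = 1158 bp
  wrap: 3148 − 2754 + 873 = 1267 bp
Sorted largest to smallest: 1267, 1158, 583, 140 bp.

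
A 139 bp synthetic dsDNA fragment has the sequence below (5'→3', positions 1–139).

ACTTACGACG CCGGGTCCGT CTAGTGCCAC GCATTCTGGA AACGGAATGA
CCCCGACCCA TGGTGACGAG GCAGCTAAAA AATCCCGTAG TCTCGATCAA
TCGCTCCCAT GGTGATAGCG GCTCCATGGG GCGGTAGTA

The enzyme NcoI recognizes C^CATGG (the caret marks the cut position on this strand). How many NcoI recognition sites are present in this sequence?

CCATGG occurs starting at positions 58, 107, 124.
NcoI cuts at 3 sites.

3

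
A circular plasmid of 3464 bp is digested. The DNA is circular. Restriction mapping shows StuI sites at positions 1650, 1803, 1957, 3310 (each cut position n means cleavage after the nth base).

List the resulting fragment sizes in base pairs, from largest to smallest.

Circular molecule, 4 cuts → 4 fragments:
  1803 − 1650 = 153 bp
  1957 − 1803 = 154 bp
  3310 − 1957 = 1353 bp
  wrap: 3464 − 3310 + 1650 = 1804 bp
Sorted largest to smallest: 1804, 1353, 154, 153 bp.

1804, 1353, 154, 153 bp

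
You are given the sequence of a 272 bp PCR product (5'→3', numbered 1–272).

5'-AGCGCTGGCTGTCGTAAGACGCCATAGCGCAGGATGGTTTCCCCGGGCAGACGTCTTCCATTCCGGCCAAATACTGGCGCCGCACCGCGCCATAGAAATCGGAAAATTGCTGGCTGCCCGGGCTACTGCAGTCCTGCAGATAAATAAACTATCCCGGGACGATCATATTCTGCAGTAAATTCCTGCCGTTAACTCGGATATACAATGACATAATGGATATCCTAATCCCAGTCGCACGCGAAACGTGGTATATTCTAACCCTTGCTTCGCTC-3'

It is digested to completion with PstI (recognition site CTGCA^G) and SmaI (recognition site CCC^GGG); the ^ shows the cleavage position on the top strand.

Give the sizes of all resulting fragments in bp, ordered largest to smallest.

PstI sites (CTGCAG) start at positions 126, 134, 170.
PstI cuts after base 5 of each site (before the last base), so after positions 130, 138, 174.
SmaI sites (CCCGGG) start at positions 42, 117, 153.
SmaI cuts after base 3 of each site, so after positions 44, 119, 155.
Combined cut positions: 44, 119, 130, 138, 155, 174.
Linear molecule, 6 cuts → 7 fragments:
  1–44 → 44 bp
  45–119 → 75 bp
  120–130 → 11 bp
  131–138 → 8 bp
  139–155 → 17 bp
  156–174 → 19 bp
  175–272 → 98 bp
Sorted largest to smallest: 98, 75, 44, 19, 17, 11, 8 bp.

98, 75, 44, 19, 17, 11, 8 bp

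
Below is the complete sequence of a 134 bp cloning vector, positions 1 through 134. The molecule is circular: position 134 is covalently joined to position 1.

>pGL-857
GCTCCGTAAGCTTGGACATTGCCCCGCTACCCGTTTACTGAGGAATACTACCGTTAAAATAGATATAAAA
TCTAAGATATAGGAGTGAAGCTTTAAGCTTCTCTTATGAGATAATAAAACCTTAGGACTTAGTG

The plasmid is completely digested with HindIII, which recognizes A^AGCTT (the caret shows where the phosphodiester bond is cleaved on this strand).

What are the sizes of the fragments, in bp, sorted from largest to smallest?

80, 47, 7 bp

HindIII sites (AAGCTT) start at positions 8, 88, 95.
HindIII cuts after the first base of each site, so after positions 8, 88, 95.
Circular molecule, 3 cuts → 3 fragments:
  9–88 → 80 bp
  89–95 → 7 bp
  96–134 then 1–8 → 39 + 8 = 47 bp
Sorted largest to smallest: 80, 47, 7 bp.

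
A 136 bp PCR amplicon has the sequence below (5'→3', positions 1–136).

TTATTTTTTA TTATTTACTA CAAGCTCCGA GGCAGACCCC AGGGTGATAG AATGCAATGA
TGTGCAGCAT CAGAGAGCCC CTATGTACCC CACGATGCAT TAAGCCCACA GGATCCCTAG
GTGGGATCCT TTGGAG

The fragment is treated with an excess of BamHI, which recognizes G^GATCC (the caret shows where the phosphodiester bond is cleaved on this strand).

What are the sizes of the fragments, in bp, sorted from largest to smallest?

BamHI sites (GGATCC) start at positions 111, 124.
BamHI cuts after the first base of each site, so after positions 111, 124.
Linear molecule, 2 cuts → 3 fragments:
  1–111 → 111 bp
  112–124 → 13 bp
  125–136 → 12 bp
Sorted largest to smallest: 111, 13, 12 bp.

111, 13, 12 bp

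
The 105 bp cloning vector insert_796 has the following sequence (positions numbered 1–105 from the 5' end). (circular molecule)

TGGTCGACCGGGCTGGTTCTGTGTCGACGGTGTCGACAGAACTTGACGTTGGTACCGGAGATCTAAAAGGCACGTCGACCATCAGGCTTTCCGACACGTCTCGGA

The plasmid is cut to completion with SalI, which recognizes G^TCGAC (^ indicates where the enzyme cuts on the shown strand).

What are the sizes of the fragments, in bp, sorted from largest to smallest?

SalI sites (GTCGAC) start at positions 3, 23, 32, 74.
SalI cuts after the first base of each site, so after positions 3, 23, 32, 74.
Circular molecule, 4 cuts → 4 fragments:
  4–23 → 20 bp
  24–32 → 9 bp
  33–74 → 42 bp
  75–105 then 1–3 → 31 + 3 = 34 bp
Sorted largest to smallest: 42, 34, 20, 9 bp.

42, 34, 20, 9 bp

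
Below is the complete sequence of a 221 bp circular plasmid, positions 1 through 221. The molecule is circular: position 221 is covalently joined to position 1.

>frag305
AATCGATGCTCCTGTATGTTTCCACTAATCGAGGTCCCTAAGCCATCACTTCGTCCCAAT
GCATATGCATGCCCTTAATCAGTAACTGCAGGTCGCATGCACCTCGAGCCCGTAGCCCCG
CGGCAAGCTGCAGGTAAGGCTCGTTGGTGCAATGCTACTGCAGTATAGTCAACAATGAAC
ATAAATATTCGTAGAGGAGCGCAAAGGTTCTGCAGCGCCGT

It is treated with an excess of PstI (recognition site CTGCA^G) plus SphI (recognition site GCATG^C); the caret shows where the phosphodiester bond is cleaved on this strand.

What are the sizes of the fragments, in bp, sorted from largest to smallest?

PstI sites (CTGCAG) start at positions 86, 128, 158, 210.
PstI cuts after base 5 of each site (before the last base), so after positions 90, 132, 162, 214.
SphI sites (GCATGC) start at positions 67, 95.
SphI cuts after base 5 of each site (before the last base), so after positions 71, 99.
Combined cut positions: 71, 90, 99, 132, 162, 214.
Circular molecule, 6 cuts → 6 fragments:
  72–90 → 19 bp
  91–99 → 9 bp
  100–132 → 33 bp
  133–162 → 30 bp
  163–214 → 52 bp
  215–221 then 1–71 → 7 + 71 = 78 bp
Sorted largest to smallest: 78, 52, 33, 30, 19, 9 bp.

78, 52, 33, 30, 19, 9 bp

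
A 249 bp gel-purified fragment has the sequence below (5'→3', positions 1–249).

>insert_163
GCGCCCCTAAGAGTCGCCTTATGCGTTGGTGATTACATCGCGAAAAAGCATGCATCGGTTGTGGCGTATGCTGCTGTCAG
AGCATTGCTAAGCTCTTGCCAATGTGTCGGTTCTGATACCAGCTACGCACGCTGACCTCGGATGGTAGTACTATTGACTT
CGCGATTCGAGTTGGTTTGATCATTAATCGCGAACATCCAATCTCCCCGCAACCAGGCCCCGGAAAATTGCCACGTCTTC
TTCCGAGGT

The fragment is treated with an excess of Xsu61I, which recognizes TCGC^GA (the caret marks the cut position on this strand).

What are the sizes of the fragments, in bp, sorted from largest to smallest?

Xsu61I sites (TCGCGA) start at positions 38, 160, 188.
Xsu61I cuts after base 4 of each site, so after positions 41, 163, 191.
Linear molecule, 3 cuts → 4 fragments:
  1–41 → 41 bp
  42–163 → 122 bp
  164–191 → 28 bp
  192–249 → 58 bp
Sorted largest to smallest: 122, 58, 41, 28 bp.

122, 58, 41, 28 bp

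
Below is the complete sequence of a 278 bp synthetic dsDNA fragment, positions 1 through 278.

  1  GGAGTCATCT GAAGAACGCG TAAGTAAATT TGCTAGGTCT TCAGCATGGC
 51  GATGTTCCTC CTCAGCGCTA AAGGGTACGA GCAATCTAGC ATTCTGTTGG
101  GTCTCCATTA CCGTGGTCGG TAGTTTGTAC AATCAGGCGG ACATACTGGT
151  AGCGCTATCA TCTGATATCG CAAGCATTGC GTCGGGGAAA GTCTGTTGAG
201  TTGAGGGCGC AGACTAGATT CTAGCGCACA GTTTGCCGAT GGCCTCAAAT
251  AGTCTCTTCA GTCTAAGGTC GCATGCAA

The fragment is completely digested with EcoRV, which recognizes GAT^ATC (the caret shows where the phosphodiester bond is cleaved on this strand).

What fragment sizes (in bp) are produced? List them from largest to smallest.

The EcoRV site (GATATC) starts at position 164.
EcoRV cuts after base 3 of each site, so after position 166.
Linear molecule, 1 cut → 2 fragments:
  1–166 → 166 bp
  167–278 → 112 bp
Sorted largest to smallest: 166, 112 bp.

166, 112 bp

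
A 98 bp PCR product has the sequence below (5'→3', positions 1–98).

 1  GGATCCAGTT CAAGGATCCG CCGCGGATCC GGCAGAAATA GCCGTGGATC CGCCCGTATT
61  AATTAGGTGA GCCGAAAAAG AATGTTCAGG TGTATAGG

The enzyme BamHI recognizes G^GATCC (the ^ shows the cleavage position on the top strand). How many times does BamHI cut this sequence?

GGATCC occurs starting at positions 1, 14, 25, 46.
BamHI cuts at 4 sites.

4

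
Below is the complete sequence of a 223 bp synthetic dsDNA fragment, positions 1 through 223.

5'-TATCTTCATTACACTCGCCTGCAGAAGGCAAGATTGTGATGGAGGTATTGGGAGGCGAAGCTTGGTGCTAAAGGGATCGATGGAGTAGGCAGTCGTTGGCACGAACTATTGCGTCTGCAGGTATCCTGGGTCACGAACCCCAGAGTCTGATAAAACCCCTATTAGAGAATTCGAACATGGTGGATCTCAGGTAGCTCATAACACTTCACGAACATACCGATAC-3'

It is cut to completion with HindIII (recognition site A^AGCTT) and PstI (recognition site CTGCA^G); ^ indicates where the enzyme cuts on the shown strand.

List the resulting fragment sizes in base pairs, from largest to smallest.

104, 61, 35, 23 bp

The HindIII site (AAGCTT) starts at position 58.
HindIII cuts after the first base of each site, so after position 58.
PstI sites (CTGCAG) start at positions 19, 115.
PstI cuts after base 5 of each site (before the last base), so after positions 23, 119.
Combined cut positions: 23, 58, 119.
Linear molecule, 3 cuts → 4 fragments:
  1–23 → 23 bp
  24–58 → 35 bp
  59–119 → 61 bp
  120–223 → 104 bp
Sorted largest to smallest: 104, 61, 35, 23 bp.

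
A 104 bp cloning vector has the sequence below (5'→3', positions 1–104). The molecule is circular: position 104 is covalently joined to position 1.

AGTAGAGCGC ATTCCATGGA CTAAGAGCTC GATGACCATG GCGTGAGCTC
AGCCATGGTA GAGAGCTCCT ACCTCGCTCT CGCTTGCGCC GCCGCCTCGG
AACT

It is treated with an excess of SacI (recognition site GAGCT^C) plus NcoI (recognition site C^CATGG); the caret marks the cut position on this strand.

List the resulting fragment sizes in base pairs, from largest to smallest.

51, 15, 14, 13, 7, 4 bp

SacI sites (GAGCTC) start at positions 25, 45, 63.
SacI cuts after base 5 of each site (before the last base), so after positions 29, 49, 67.
NcoI sites (CCATGG) start at positions 14, 36, 53.
NcoI cuts after the first base of each site, so after positions 14, 36, 53.
Combined cut positions: 14, 29, 36, 49, 53, 67.
Circular molecule, 6 cuts → 6 fragments:
  15–29 → 15 bp
  30–36 → 7 bp
  37–49 → 13 bp
  50–53 → 4 bp
  54–67 → 14 bp
  68–104 then 1–14 → 37 + 14 = 51 bp
Sorted largest to smallest: 51, 15, 14, 13, 7, 4 bp.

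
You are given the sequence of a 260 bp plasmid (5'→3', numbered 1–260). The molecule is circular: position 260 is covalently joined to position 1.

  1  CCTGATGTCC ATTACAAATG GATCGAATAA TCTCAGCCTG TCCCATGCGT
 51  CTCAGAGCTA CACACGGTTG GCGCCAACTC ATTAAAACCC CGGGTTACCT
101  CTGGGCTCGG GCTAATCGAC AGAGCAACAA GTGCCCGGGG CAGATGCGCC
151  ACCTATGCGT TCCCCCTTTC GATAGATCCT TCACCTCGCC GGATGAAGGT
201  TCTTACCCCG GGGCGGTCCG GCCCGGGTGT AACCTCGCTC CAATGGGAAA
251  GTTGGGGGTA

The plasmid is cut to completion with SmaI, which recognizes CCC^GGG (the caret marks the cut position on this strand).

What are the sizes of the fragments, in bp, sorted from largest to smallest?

127, 73, 45, 15 bp

SmaI sites (CCCGGG) start at positions 89, 134, 207, 222.
SmaI cuts after base 3 of each site, so after positions 91, 136, 209, 224.
Circular molecule, 4 cuts → 4 fragments:
  92–136 → 45 bp
  137–209 → 73 bp
  210–224 → 15 bp
  225–260 then 1–91 → 36 + 91 = 127 bp
Sorted largest to smallest: 127, 73, 45, 15 bp.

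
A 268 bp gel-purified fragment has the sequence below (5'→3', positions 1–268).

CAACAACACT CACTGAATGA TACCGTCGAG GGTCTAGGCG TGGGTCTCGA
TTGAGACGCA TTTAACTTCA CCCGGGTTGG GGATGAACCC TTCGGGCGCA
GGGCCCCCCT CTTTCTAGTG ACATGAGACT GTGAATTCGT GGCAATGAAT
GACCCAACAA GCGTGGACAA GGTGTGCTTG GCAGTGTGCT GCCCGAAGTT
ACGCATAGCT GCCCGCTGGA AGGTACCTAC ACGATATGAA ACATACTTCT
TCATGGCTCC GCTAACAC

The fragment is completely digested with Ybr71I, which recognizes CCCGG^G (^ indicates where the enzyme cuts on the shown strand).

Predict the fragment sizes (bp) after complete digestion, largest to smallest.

193, 75 bp

The Ybr71I site (CCCGGG) starts at position 71.
Ybr71I cuts after base 5 of each site (before the last base), so after position 75.
Linear molecule, 1 cut → 2 fragments:
  1–75 → 75 bp
  76–268 → 193 bp
Sorted largest to smallest: 193, 75 bp.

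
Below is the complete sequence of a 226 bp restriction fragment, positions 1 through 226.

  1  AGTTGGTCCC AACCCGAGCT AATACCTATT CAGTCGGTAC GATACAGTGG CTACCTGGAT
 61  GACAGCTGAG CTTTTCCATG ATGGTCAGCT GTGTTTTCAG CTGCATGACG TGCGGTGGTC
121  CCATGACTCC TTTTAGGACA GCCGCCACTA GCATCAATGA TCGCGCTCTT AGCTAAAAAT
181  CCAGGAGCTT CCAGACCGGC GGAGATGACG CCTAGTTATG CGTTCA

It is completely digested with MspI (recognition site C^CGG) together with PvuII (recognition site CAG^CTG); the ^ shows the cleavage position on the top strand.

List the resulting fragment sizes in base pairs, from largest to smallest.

96, 65, 30, 23, 12 bp

The MspI site (CCGG) starts at position 196.
MspI cuts after the first base of each site, so after position 196.
PvuII sites (CAGCTG) start at positions 63, 86, 98.
PvuII cuts after base 3 of each site, so after positions 65, 88, 100.
Combined cut positions: 65, 88, 100, 196.
Linear molecule, 4 cuts → 5 fragments:
  1–65 → 65 bp
  66–88 → 23 bp
  89–100 → 12 bp
  101–196 → 96 bp
  197–226 → 30 bp
Sorted largest to smallest: 96, 65, 30, 23, 12 bp.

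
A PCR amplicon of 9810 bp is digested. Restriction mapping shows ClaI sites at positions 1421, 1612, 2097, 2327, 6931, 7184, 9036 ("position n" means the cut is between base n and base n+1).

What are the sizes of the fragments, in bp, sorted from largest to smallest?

Linear molecule, 7 cuts → 8 fragments:
  1421 − 0 = 1421 bp
  1612 − 1421 = 191 bp
  2097 − 1612 = 485 bp
  2327 − 2097 = 230 bp
  6931 − 2327 = 4604 bp
  7184 − 6931 = 253 bp
  9036 − 7184 = 1852 bp
  9810 − 9036 = 774 bp
Sorted largest to smallest: 4604, 1852, 1421, 774, 485, 253, 230, 191 bp.

4604, 1852, 1421, 774, 485, 253, 230, 191 bp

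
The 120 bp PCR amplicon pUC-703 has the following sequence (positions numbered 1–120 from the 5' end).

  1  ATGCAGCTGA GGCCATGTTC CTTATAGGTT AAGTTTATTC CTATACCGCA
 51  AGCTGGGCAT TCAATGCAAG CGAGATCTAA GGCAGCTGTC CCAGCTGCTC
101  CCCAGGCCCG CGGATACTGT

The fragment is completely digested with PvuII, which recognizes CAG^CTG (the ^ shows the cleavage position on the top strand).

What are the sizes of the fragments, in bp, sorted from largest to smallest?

79, 26, 9, 6 bp

PvuII sites (CAGCTG) start at positions 4, 83, 92.
PvuII cuts after base 3 of each site, so after positions 6, 85, 94.
Linear molecule, 3 cuts → 4 fragments:
  1–6 → 6 bp
  7–85 → 79 bp
  86–94 → 9 bp
  95–120 → 26 bp
Sorted largest to smallest: 79, 26, 9, 6 bp.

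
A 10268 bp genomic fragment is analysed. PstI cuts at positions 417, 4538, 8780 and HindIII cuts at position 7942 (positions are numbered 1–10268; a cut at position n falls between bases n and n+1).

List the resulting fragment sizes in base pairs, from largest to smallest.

4121, 3404, 1488, 838, 417 bp

Combined cut positions (sorted): 417, 4538, 7942, 8780.
Linear molecule, 4 cuts → 5 fragments:
  417 − 0 = 417 bp
  4538 − 417 = 4121 bp
  7942 − 4538 = 3404 bp
  8780 − 7942 = 838 bp
  10268 − 8780 = 1488 bp
Sorted largest to smallest: 4121, 3404, 1488, 838, 417 bp.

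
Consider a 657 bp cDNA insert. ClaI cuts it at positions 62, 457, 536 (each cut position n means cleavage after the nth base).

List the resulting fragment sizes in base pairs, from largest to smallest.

395, 121, 79, 62 bp

Linear molecule, 3 cuts → 4 fragments:
  62 − 0 = 62 bp
  457 − 62 = 395 bp
  536 − 457 = 79 bp
  657 − 536 = 121 bp
Sorted largest to smallest: 395, 121, 79, 62 bp.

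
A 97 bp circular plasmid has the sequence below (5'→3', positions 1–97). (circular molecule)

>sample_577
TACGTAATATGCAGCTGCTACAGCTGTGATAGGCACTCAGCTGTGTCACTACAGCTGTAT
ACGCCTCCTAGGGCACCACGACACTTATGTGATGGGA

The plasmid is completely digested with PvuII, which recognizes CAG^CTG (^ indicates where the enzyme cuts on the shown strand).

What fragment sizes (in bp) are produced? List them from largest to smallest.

PvuII sites (CAGCTG) start at positions 12, 21, 38, 52.
PvuII cuts after base 3 of each site, so after positions 14, 23, 40, 54.
Circular molecule, 4 cuts → 4 fragments:
  15–23 → 9 bp
  24–40 → 17 bp
  41–54 → 14 bp
  55–97 then 1–14 → 43 + 14 = 57 bp
Sorted largest to smallest: 57, 17, 14, 9 bp.

57, 17, 14, 9 bp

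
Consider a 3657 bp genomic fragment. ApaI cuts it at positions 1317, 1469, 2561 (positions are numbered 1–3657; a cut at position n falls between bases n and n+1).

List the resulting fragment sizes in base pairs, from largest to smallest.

1317, 1096, 1092, 152 bp

Linear molecule, 3 cuts → 4 fragments:
  1317 − 0 = 1317 bp
  1469 − 1317 = 152 bp
  2561 − 1469 = 1092 bp
  3657 − 2561 = 1096 bp
Sorted largest to smallest: 1317, 1096, 1092, 152 bp.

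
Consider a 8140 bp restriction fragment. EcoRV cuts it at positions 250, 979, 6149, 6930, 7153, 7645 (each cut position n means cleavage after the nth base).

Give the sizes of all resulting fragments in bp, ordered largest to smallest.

5170, 781, 729, 495, 492, 250, 223 bp

Linear molecule, 6 cuts → 7 fragments:
  250 − 0 = 250 bp
  979 − 250 = 729 bp
  6149 − 979 = 5170 bp
  6930 − 6149 = 781 bp
  7153 − 6930 = 223 bp
  7645 − 7153 = 492 bp
  8140 − 7645 = 495 bp
Sorted largest to smallest: 5170, 781, 729, 495, 492, 250, 223 bp.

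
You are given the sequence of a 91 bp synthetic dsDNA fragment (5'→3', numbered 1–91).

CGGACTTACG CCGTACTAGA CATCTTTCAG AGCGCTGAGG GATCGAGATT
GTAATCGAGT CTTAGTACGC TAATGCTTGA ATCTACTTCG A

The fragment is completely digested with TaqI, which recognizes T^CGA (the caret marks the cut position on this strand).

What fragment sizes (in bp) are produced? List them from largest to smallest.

43, 33, 12, 3 bp

TaqI sites (TCGA) start at positions 43, 55, 88.
TaqI cuts after the first base of each site, so after positions 43, 55, 88.
Linear molecule, 3 cuts → 4 fragments:
  1–43 → 43 bp
  44–55 → 12 bp
  56–88 → 33 bp
  89–91 → 3 bp
Sorted largest to smallest: 43, 33, 12, 3 bp.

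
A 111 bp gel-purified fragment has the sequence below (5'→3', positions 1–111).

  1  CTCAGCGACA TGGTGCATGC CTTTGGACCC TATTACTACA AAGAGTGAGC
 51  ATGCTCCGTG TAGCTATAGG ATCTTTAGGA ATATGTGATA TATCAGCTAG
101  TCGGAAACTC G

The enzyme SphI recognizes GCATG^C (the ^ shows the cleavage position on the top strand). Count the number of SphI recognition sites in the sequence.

GCATGC occurs starting at positions 15, 49.
SphI cuts at 2 sites.

2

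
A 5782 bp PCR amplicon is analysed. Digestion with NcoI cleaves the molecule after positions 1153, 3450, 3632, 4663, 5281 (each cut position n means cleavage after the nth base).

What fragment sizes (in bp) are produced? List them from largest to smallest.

Linear molecule, 5 cuts → 6 fragments:
  1153 − 0 = 1153 bp
  3450 − 1153 = 2297 bp
  3632 − 3450 = 182 bp
  4663 − 3632 = 1031 bp
  5281 − 4663 = 618 bp
  5782 − 5281 = 501 bp
Sorted largest to smallest: 2297, 1153, 1031, 618, 501, 182 bp.

2297, 1153, 1031, 618, 501, 182 bp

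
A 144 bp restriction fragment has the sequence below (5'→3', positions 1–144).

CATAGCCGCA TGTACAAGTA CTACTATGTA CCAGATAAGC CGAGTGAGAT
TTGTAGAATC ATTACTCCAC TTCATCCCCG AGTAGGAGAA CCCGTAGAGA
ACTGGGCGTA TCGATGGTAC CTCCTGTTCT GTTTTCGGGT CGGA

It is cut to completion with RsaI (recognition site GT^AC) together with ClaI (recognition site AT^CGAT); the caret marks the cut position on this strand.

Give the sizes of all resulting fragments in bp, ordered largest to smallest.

RsaI sites (GTAC) start at positions 12, 18, 28, 117.
RsaI cuts after base 2 of each site, so after positions 13, 19, 29, 118.
The ClaI site (ATCGAT) starts at position 110.
ClaI cuts after base 2 of each site, so after position 111.
Combined cut positions: 13, 19, 29, 111, 118.
Linear molecule, 5 cuts → 6 fragments:
  1–13 → 13 bp
  14–19 → 6 bp
  20–29 → 10 bp
  30–111 → 82 bp
  112–118 → 7 bp
  119–144 → 26 bp
Sorted largest to smallest: 82, 26, 13, 10, 7, 6 bp.

82, 26, 13, 10, 7, 6 bp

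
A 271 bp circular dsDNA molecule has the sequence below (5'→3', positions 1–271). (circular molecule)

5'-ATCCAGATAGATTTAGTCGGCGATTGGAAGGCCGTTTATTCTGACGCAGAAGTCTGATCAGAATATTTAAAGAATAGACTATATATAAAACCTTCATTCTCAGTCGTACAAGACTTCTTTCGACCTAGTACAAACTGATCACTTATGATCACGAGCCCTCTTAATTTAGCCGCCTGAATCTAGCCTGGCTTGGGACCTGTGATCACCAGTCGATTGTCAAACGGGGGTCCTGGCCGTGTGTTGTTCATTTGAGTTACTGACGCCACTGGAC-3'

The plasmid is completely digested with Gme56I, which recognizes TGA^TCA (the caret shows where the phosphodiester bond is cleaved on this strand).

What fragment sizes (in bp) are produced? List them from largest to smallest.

126, 81, 54, 10 bp

Gme56I sites (TGATCA) start at positions 55, 136, 146, 200.
Gme56I cuts after base 3 of each site, so after positions 57, 138, 148, 202.
Circular molecule, 4 cuts → 4 fragments:
  58–138 → 81 bp
  139–148 → 10 bp
  149–202 → 54 bp
  203–271 then 1–57 → 69 + 57 = 126 bp
Sorted largest to smallest: 126, 81, 54, 10 bp.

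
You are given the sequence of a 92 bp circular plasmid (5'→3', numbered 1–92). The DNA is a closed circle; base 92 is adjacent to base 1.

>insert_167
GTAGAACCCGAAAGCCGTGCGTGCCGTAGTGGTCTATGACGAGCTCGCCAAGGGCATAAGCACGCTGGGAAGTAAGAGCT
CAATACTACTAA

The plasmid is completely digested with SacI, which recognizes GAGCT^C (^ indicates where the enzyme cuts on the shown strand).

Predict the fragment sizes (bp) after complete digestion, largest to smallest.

57, 35 bp

SacI sites (GAGCTC) start at positions 41, 76.
SacI cuts after base 5 of each site (before the last base), so after positions 45, 80.
Circular molecule, 2 cuts → 2 fragments:
  46–80 → 35 bp
  81–92 then 1–45 → 12 + 45 = 57 bp
Sorted largest to smallest: 57, 35 bp.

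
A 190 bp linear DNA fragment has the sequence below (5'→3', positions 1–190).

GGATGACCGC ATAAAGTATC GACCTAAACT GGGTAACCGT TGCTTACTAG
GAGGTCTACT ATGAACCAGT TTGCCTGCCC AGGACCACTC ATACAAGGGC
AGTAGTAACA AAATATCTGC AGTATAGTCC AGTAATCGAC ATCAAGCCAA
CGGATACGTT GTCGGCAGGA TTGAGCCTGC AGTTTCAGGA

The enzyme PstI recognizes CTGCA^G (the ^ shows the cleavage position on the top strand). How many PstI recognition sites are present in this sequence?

2

CTGCAG occurs starting at positions 117, 177.
PstI cuts at 2 sites.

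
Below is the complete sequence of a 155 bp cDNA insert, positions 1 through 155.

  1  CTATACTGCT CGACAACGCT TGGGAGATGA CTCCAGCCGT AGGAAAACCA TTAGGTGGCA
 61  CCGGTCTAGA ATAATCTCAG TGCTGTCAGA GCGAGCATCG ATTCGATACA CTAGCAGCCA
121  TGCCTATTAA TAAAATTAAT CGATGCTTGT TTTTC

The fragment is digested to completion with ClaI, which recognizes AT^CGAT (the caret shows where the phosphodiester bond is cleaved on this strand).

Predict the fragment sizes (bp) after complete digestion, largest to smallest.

98, 42, 15 bp

ClaI sites (ATCGAT) start at positions 97, 139.
ClaI cuts after base 2 of each site, so after positions 98, 140.
Linear molecule, 2 cuts → 3 fragments:
  1–98 → 98 bp
  99–140 → 42 bp
  141–155 → 15 bp
Sorted largest to smallest: 98, 42, 15 bp.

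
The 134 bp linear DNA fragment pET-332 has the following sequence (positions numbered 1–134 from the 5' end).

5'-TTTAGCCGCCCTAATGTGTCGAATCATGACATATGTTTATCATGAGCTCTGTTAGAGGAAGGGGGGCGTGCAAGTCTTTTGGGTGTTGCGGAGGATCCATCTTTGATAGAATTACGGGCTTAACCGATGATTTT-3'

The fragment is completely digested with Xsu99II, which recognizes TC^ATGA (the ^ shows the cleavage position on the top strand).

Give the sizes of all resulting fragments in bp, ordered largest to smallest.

Xsu99II sites (TCATGA) start at positions 24, 40.
Xsu99II cuts after base 2 of each site, so after positions 25, 41.
Linear molecule, 2 cuts → 3 fragments:
  1–25 → 25 bp
  26–41 → 16 bp
  42–134 → 93 bp
Sorted largest to smallest: 93, 25, 16 bp.

93, 25, 16 bp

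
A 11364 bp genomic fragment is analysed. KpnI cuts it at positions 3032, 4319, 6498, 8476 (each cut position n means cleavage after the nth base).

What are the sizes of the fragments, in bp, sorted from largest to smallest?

3032, 2888, 2179, 1978, 1287 bp

Linear molecule, 4 cuts → 5 fragments:
  3032 − 0 = 3032 bp
  4319 − 3032 = 1287 bp
  6498 − 4319 = 2179 bp
  8476 − 6498 = 1978 bp
  11364 − 8476 = 2888 bp
Sorted largest to smallest: 3032, 2888, 2179, 1978, 1287 bp.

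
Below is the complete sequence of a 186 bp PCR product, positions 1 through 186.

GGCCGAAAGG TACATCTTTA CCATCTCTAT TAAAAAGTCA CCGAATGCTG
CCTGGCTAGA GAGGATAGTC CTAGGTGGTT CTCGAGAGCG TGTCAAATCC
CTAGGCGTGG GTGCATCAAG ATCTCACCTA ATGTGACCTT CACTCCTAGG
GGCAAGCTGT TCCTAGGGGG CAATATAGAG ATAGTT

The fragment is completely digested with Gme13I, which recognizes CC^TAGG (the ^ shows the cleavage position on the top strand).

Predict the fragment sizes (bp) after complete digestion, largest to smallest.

Gme13I sites (CCTAGG) start at positions 70, 100, 145, 162.
Gme13I cuts after base 2 of each site, so after positions 71, 101, 146, 163.
Linear molecule, 4 cuts → 5 fragments:
  1–71 → 71 bp
  72–101 → 30 bp
  102–146 → 45 bp
  147–163 → 17 bp
  164–186 → 23 bp
Sorted largest to smallest: 71, 45, 30, 23, 17 bp.

71, 45, 30, 23, 17 bp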